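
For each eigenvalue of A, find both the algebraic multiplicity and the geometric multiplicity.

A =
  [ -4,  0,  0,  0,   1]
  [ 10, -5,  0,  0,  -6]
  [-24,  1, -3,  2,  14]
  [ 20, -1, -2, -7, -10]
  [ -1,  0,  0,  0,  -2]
λ = -5: alg = 3, geom = 2; λ = -3: alg = 2, geom = 1

Step 1 — factor the characteristic polynomial to read off the algebraic multiplicities:
  χ_A(x) = (x + 3)^2*(x + 5)^3

Step 2 — compute geometric multiplicities via the rank-nullity identity g(λ) = n − rank(A − λI):
  rank(A − (-5)·I) = 3, so dim ker(A − (-5)·I) = n − 3 = 2
  rank(A − (-3)·I) = 4, so dim ker(A − (-3)·I) = n − 4 = 1

Summary:
  λ = -5: algebraic multiplicity = 3, geometric multiplicity = 2
  λ = -3: algebraic multiplicity = 2, geometric multiplicity = 1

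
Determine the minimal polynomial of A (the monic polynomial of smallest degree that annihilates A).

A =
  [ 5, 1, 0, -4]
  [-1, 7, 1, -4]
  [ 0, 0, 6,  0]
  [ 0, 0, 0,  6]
x^3 - 18*x^2 + 108*x - 216

The characteristic polynomial is χ_A(x) = (x - 6)^4, so the eigenvalues are known. The minimal polynomial is
  m_A(x) = Π_λ (x − λ)^{k_λ}
where k_λ is the size of the *largest* Jordan block for λ (equivalently, the smallest k with (A − λI)^k v = 0 for every generalised eigenvector v of λ).

  λ = 6: largest Jordan block has size 3, contributing (x − 6)^3

So m_A(x) = (x - 6)^3 = x^3 - 18*x^2 + 108*x - 216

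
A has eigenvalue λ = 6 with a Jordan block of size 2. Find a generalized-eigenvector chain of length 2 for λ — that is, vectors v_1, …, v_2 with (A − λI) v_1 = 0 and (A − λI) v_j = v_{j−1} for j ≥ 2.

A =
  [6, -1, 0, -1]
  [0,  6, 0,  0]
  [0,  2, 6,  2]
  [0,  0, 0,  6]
A Jordan chain for λ = 6 of length 2:
v_1 = (-1, 0, 2, 0)ᵀ
v_2 = (0, 1, 0, 0)ᵀ

Let N = A − (6)·I. We want v_2 with N^2 v_2 = 0 but N^1 v_2 ≠ 0; then v_{j-1} := N · v_j for j = 2, …, 2.

Pick v_2 = (0, 1, 0, 0)ᵀ.
Then v_1 = N · v_2 = (-1, 0, 2, 0)ᵀ.

Sanity check: (A − (6)·I) v_1 = (0, 0, 0, 0)ᵀ = 0. ✓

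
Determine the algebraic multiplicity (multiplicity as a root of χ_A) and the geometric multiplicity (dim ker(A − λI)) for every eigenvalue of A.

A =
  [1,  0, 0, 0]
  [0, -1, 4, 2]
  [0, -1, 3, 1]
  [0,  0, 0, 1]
λ = 1: alg = 4, geom = 3

Step 1 — factor the characteristic polynomial to read off the algebraic multiplicities:
  χ_A(x) = (x - 1)^4

Step 2 — compute geometric multiplicities via the rank-nullity identity g(λ) = n − rank(A − λI):
  rank(A − (1)·I) = 1, so dim ker(A − (1)·I) = n − 1 = 3

Summary:
  λ = 1: algebraic multiplicity = 4, geometric multiplicity = 3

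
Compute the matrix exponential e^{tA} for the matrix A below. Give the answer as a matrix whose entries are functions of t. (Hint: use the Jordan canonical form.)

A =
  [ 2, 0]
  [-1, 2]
e^{tA} =
  [exp(2*t), 0]
  [-t*exp(2*t), exp(2*t)]

Strategy: write A = P · J · P⁻¹ where J is a Jordan canonical form, so e^{tA} = P · e^{tJ} · P⁻¹, and e^{tJ} can be computed block-by-block.

A has Jordan form
J =
  [2, 1]
  [0, 2]
(up to reordering of blocks).

Per-block formulas:
  For a 2×2 Jordan block J_2(2): exp(t · J_2(2)) = e^(2t)·(I + t·N), where N is the 2×2 nilpotent shift.

After assembling e^{tJ} and conjugating by P, we get:

e^{tA} =
  [exp(2*t), 0]
  [-t*exp(2*t), exp(2*t)]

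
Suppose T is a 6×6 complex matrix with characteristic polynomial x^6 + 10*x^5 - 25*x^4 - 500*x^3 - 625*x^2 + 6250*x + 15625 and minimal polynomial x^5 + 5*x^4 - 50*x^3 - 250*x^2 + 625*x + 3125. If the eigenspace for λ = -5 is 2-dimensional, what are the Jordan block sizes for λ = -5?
Block sizes for λ = -5: [3, 1]

Step 1 — from the characteristic polynomial, algebraic multiplicity of λ = -5 is 4. From dim ker(T − (-5)·I) = 2, there are exactly 2 Jordan blocks for λ = -5.
Step 2 — from the minimal polynomial, the factor (x + 5)^3 tells us the largest block for λ = -5 has size 3.
Step 3 — with total size 4, 2 blocks, and largest block 3, the block sizes (in nonincreasing order) are [3, 1].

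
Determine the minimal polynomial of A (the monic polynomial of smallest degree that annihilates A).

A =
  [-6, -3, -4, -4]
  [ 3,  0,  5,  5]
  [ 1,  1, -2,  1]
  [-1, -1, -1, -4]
x^3 + 9*x^2 + 27*x + 27

The characteristic polynomial is χ_A(x) = (x + 3)^4, so the eigenvalues are known. The minimal polynomial is
  m_A(x) = Π_λ (x − λ)^{k_λ}
where k_λ is the size of the *largest* Jordan block for λ (equivalently, the smallest k with (A − λI)^k v = 0 for every generalised eigenvector v of λ).

  λ = -3: largest Jordan block has size 3, contributing (x + 3)^3

So m_A(x) = (x + 3)^3 = x^3 + 9*x^2 + 27*x + 27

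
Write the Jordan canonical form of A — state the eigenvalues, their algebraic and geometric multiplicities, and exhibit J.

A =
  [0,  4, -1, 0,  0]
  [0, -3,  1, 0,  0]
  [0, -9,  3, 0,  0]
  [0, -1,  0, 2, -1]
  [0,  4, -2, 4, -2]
J_3(0) ⊕ J_2(0)

The characteristic polynomial is
  det(x·I − A) = x^5

Eigenvalues and multiplicities (the geometric multiplicity of λ is n − rank(A − λI), which equals the number of Jordan blocks for λ):
  λ = 0: algebraic multiplicity = 5, geometric multiplicity = 2

Determining the block sizes for each eigenvalue:
  λ = 0: with am = 5 and gm = 2, the partition is not yet determined (e.g. several partitions of 5 into 2 parts exist). Let N = A − (0)·I. Computing rank(N^1) = 3, rank(N^2) = 1, rank(N^3) = 0; the number of blocks of size ≥ j is rank(N^{j−1}) − rank(N^j), giving [2, 2, 1]. So we have 1 block(s) of size 3, 1 block(s) of size 2 → block sizes [3, 2]

Assembling the blocks gives a Jordan form
J =
  [0, 1, 0, 0, 0]
  [0, 0, 1, 0, 0]
  [0, 0, 0, 0, 0]
  [0, 0, 0, 0, 1]
  [0, 0, 0, 0, 0]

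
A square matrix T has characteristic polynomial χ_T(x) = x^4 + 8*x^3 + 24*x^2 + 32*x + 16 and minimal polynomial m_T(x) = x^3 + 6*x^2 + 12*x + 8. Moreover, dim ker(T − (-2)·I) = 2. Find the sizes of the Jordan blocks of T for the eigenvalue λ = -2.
Block sizes for λ = -2: [3, 1]

Step 1 — from the characteristic polynomial, algebraic multiplicity of λ = -2 is 4. From dim ker(T − (-2)·I) = 2, there are exactly 2 Jordan blocks for λ = -2.
Step 2 — from the minimal polynomial, the factor (x + 2)^3 tells us the largest block for λ = -2 has size 3.
Step 3 — with total size 4, 2 blocks, and largest block 3, the block sizes (in nonincreasing order) are [3, 1].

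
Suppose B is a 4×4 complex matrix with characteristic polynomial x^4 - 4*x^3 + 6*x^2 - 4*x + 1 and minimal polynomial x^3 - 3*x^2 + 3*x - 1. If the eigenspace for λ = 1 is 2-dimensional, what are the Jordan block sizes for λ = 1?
Block sizes for λ = 1: [3, 1]

Step 1 — from the characteristic polynomial, algebraic multiplicity of λ = 1 is 4. From dim ker(B − (1)·I) = 2, there are exactly 2 Jordan blocks for λ = 1.
Step 2 — from the minimal polynomial, the factor (x − 1)^3 tells us the largest block for λ = 1 has size 3.
Step 3 — with total size 4, 2 blocks, and largest block 3, the block sizes (in nonincreasing order) are [3, 1].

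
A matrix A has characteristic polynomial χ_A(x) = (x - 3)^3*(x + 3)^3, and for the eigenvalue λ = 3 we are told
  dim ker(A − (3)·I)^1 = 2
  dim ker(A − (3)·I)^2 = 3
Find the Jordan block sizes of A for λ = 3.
Block sizes for λ = 3: [2, 1]

From the dimensions of kernels of powers, the number of Jordan blocks of size at least j is d_j − d_{j−1} where d_j = dim ker(N^j) (with d_0 = 0). Computing the differences gives [2, 1].
The number of blocks of size exactly k is (#blocks of size ≥ k) − (#blocks of size ≥ k + 1), so the partition is: 1 block(s) of size 1, 1 block(s) of size 2.
In nonincreasing order the block sizes are [2, 1].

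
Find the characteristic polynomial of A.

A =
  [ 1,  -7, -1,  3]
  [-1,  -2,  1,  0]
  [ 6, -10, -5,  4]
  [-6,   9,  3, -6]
x^4 + 12*x^3 + 54*x^2 + 108*x + 81

Expanding det(x·I − A) (e.g. by cofactor expansion or by noting that A is similar to its Jordan form J, which has the same characteristic polynomial as A) gives
  χ_A(x) = x^4 + 12*x^3 + 54*x^2 + 108*x + 81
which factors as (x + 3)^4. The eigenvalues (with algebraic multiplicities) are λ = -3 with multiplicity 4.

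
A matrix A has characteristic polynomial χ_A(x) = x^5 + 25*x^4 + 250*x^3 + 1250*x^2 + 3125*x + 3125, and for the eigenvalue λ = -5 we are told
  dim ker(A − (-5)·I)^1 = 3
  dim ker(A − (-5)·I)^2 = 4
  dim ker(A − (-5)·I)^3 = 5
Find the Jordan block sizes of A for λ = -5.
Block sizes for λ = -5: [3, 1, 1]

From the dimensions of kernels of powers, the number of Jordan blocks of size at least j is d_j − d_{j−1} where d_j = dim ker(N^j) (with d_0 = 0). Computing the differences gives [3, 1, 1].
The number of blocks of size exactly k is (#blocks of size ≥ k) − (#blocks of size ≥ k + 1), so the partition is: 2 block(s) of size 1, 1 block(s) of size 3.
In nonincreasing order the block sizes are [3, 1, 1].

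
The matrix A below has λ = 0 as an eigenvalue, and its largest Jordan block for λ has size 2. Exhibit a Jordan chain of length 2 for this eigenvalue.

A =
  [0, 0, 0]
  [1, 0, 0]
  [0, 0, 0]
A Jordan chain for λ = 0 of length 2:
v_1 = (0, 1, 0)ᵀ
v_2 = (1, 0, 0)ᵀ

Let N = A − (0)·I. We want v_2 with N^2 v_2 = 0 but N^1 v_2 ≠ 0; then v_{j-1} := N · v_j for j = 2, …, 2.

Pick v_2 = (1, 0, 0)ᵀ.
Then v_1 = N · v_2 = (0, 1, 0)ᵀ.

Sanity check: (A − (0)·I) v_1 = (0, 0, 0)ᵀ = 0. ✓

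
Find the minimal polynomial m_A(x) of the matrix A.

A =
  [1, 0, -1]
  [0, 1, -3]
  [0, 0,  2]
x^2 - 3*x + 2

The characteristic polynomial is χ_A(x) = (x - 2)*(x - 1)^2, so the eigenvalues are known. The minimal polynomial is
  m_A(x) = Π_λ (x − λ)^{k_λ}
where k_λ is the size of the *largest* Jordan block for λ (equivalently, the smallest k with (A − λI)^k v = 0 for every generalised eigenvector v of λ).

  λ = 1: largest Jordan block has size 1, contributing (x − 1)
  λ = 2: largest Jordan block has size 1, contributing (x − 2)

So m_A(x) = (x - 2)*(x - 1) = x^2 - 3*x + 2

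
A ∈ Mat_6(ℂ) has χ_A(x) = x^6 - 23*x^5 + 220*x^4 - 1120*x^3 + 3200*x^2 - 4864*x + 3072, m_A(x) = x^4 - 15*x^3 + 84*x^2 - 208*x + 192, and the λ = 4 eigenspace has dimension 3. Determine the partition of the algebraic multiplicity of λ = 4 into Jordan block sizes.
Block sizes for λ = 4: [3, 1, 1]

Step 1 — from the characteristic polynomial, algebraic multiplicity of λ = 4 is 5. From dim ker(A − (4)·I) = 3, there are exactly 3 Jordan blocks for λ = 4.
Step 2 — from the minimal polynomial, the factor (x − 4)^3 tells us the largest block for λ = 4 has size 3.
Step 3 — with total size 5, 3 blocks, and largest block 3, the block sizes (in nonincreasing order) are [3, 1, 1].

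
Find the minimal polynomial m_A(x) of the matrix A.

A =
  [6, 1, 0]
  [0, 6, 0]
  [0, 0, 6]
x^2 - 12*x + 36

The characteristic polynomial is χ_A(x) = (x - 6)^3, so the eigenvalues are known. The minimal polynomial is
  m_A(x) = Π_λ (x − λ)^{k_λ}
where k_λ is the size of the *largest* Jordan block for λ (equivalently, the smallest k with (A − λI)^k v = 0 for every generalised eigenvector v of λ).

  λ = 6: largest Jordan block has size 2, contributing (x − 6)^2

So m_A(x) = (x - 6)^2 = x^2 - 12*x + 36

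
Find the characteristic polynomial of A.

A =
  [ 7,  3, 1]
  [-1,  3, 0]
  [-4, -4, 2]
x^3 - 12*x^2 + 48*x - 64

Expanding det(x·I − A) (e.g. by cofactor expansion or by noting that A is similar to its Jordan form J, which has the same characteristic polynomial as A) gives
  χ_A(x) = x^3 - 12*x^2 + 48*x - 64
which factors as (x - 4)^3. The eigenvalues (with algebraic multiplicities) are λ = 4 with multiplicity 3.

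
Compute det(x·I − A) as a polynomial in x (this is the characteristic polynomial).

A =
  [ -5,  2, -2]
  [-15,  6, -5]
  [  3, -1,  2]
x^3 - 3*x^2 + 3*x - 1

Expanding det(x·I − A) (e.g. by cofactor expansion or by noting that A is similar to its Jordan form J, which has the same characteristic polynomial as A) gives
  χ_A(x) = x^3 - 3*x^2 + 3*x - 1
which factors as (x - 1)^3. The eigenvalues (with algebraic multiplicities) are λ = 1 with multiplicity 3.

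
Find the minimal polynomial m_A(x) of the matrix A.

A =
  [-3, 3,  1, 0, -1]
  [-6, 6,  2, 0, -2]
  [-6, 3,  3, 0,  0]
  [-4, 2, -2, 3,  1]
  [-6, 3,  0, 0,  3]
x^3 - 6*x^2 + 9*x

The characteristic polynomial is χ_A(x) = x*(x - 3)^4, so the eigenvalues are known. The minimal polynomial is
  m_A(x) = Π_λ (x − λ)^{k_λ}
where k_λ is the size of the *largest* Jordan block for λ (equivalently, the smallest k with (A − λI)^k v = 0 for every generalised eigenvector v of λ).

  λ = 0: largest Jordan block has size 1, contributing (x − 0)
  λ = 3: largest Jordan block has size 2, contributing (x − 3)^2

So m_A(x) = x*(x - 3)^2 = x^3 - 6*x^2 + 9*x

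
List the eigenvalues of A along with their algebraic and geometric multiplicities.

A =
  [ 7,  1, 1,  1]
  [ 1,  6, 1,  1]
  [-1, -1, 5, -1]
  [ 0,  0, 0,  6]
λ = 6: alg = 4, geom = 2

Step 1 — factor the characteristic polynomial to read off the algebraic multiplicities:
  χ_A(x) = (x - 6)^4

Step 2 — compute geometric multiplicities via the rank-nullity identity g(λ) = n − rank(A − λI):
  rank(A − (6)·I) = 2, so dim ker(A − (6)·I) = n − 2 = 2

Summary:
  λ = 6: algebraic multiplicity = 4, geometric multiplicity = 2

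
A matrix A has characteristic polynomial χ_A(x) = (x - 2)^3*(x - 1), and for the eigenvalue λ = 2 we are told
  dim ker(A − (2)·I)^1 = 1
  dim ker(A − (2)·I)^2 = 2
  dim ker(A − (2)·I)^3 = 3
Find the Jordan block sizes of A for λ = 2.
Block sizes for λ = 2: [3]

From the dimensions of kernels of powers, the number of Jordan blocks of size at least j is d_j − d_{j−1} where d_j = dim ker(N^j) (with d_0 = 0). Computing the differences gives [1, 1, 1].
The number of blocks of size exactly k is (#blocks of size ≥ k) − (#blocks of size ≥ k + 1), so the partition is: 1 block(s) of size 3.
In nonincreasing order the block sizes are [3].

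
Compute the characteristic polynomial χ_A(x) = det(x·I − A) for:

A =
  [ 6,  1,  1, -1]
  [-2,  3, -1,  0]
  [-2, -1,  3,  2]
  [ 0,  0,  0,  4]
x^4 - 16*x^3 + 96*x^2 - 256*x + 256

Expanding det(x·I − A) (e.g. by cofactor expansion or by noting that A is similar to its Jordan form J, which has the same characteristic polynomial as A) gives
  χ_A(x) = x^4 - 16*x^3 + 96*x^2 - 256*x + 256
which factors as (x - 4)^4. The eigenvalues (with algebraic multiplicities) are λ = 4 with multiplicity 4.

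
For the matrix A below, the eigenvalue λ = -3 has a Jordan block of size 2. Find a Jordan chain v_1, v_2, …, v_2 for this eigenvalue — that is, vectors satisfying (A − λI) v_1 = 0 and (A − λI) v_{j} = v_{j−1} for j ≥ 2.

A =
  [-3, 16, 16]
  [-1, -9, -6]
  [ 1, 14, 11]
A Jordan chain for λ = -3 of length 2:
v_1 = (0, -1, 1)ᵀ
v_2 = (1, 0, 0)ᵀ

Let N = A − (-3)·I. We want v_2 with N^2 v_2 = 0 but N^1 v_2 ≠ 0; then v_{j-1} := N · v_j for j = 2, …, 2.

Pick v_2 = (1, 0, 0)ᵀ.
Then v_1 = N · v_2 = (0, -1, 1)ᵀ.

Sanity check: (A − (-3)·I) v_1 = (0, 0, 0)ᵀ = 0. ✓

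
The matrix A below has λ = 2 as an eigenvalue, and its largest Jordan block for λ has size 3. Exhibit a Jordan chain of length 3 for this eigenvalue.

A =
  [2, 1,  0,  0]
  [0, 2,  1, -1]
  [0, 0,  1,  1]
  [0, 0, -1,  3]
A Jordan chain for λ = 2 of length 3:
v_1 = (1, 0, 0, 0)ᵀ
v_2 = (0, 1, -1, -1)ᵀ
v_3 = (0, 0, 1, 0)ᵀ

Let N = A − (2)·I. We want v_3 with N^3 v_3 = 0 but N^2 v_3 ≠ 0; then v_{j-1} := N · v_j for j = 3, …, 2.

Pick v_3 = (0, 0, 1, 0)ᵀ.
Then v_2 = N · v_3 = (0, 1, -1, -1)ᵀ.
Then v_1 = N · v_2 = (1, 0, 0, 0)ᵀ.

Sanity check: (A − (2)·I) v_1 = (0, 0, 0, 0)ᵀ = 0. ✓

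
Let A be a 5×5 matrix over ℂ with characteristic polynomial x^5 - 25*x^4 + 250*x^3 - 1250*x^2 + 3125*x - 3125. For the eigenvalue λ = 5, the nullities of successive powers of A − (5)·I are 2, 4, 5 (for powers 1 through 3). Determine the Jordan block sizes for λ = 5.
Block sizes for λ = 5: [3, 2]

From the dimensions of kernels of powers, the number of Jordan blocks of size at least j is d_j − d_{j−1} where d_j = dim ker(N^j) (with d_0 = 0). Computing the differences gives [2, 2, 1].
The number of blocks of size exactly k is (#blocks of size ≥ k) − (#blocks of size ≥ k + 1), so the partition is: 1 block(s) of size 2, 1 block(s) of size 3.
In nonincreasing order the block sizes are [3, 2].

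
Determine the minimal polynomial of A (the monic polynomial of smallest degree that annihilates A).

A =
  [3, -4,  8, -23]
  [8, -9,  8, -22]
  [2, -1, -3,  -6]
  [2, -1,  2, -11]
x^3 + 15*x^2 + 75*x + 125

The characteristic polynomial is χ_A(x) = (x + 5)^4, so the eigenvalues are known. The minimal polynomial is
  m_A(x) = Π_λ (x − λ)^{k_λ}
where k_λ is the size of the *largest* Jordan block for λ (equivalently, the smallest k with (A − λI)^k v = 0 for every generalised eigenvector v of λ).

  λ = -5: largest Jordan block has size 3, contributing (x + 5)^3

So m_A(x) = (x + 5)^3 = x^3 + 15*x^2 + 75*x + 125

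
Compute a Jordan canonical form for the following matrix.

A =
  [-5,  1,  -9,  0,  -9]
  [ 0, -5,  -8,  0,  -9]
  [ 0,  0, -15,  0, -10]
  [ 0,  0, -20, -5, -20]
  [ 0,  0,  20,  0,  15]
J_3(-5) ⊕ J_1(-5) ⊕ J_1(5)

The characteristic polynomial is
  det(x·I − A) = x^5 + 15*x^4 + 50*x^3 - 250*x^2 - 1875*x - 3125 = (x - 5)*(x + 5)^4

Eigenvalues and multiplicities (the geometric multiplicity of λ is n − rank(A − λI), which equals the number of Jordan blocks for λ):
  λ = -5: algebraic multiplicity = 4, geometric multiplicity = 2
  λ = 5: algebraic multiplicity = 1, geometric multiplicity = 1

Determining the block sizes for each eigenvalue:
  λ = -5: with am = 4 and gm = 2, the partition is not yet determined (e.g. several partitions of 4 into 2 parts exist). Let N = A − (-5)·I. Computing rank(N^1) = 3, rank(N^2) = 2, rank(N^3) = 1; the number of blocks of size ≥ j is rank(N^{j−1}) − rank(N^j), giving [2, 1, 1]. So we have 1 block(s) of size 3, 1 block(s) of size 1 → block sizes [3, 1]
  λ = 5: one block (gm = 1), so the single block has size am = 1 → block sizes [1]

Assembling the blocks gives a Jordan form
J =
  [-5,  1,  0,  0, 0]
  [ 0, -5,  1,  0, 0]
  [ 0,  0, -5,  0, 0]
  [ 0,  0,  0, -5, 0]
  [ 0,  0,  0,  0, 5]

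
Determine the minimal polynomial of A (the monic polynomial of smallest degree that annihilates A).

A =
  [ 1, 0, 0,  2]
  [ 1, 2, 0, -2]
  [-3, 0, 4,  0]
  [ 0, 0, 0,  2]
x^3 - 7*x^2 + 14*x - 8

The characteristic polynomial is χ_A(x) = (x - 4)*(x - 2)^2*(x - 1), so the eigenvalues are known. The minimal polynomial is
  m_A(x) = Π_λ (x − λ)^{k_λ}
where k_λ is the size of the *largest* Jordan block for λ (equivalently, the smallest k with (A − λI)^k v = 0 for every generalised eigenvector v of λ).

  λ = 1: largest Jordan block has size 1, contributing (x − 1)
  λ = 2: largest Jordan block has size 1, contributing (x − 2)
  λ = 4: largest Jordan block has size 1, contributing (x − 4)

So m_A(x) = (x - 4)*(x - 2)*(x - 1) = x^3 - 7*x^2 + 14*x - 8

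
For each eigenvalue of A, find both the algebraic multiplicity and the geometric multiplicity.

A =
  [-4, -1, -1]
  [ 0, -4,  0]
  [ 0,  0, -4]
λ = -4: alg = 3, geom = 2

Step 1 — factor the characteristic polynomial to read off the algebraic multiplicities:
  χ_A(x) = (x + 4)^3

Step 2 — compute geometric multiplicities via the rank-nullity identity g(λ) = n − rank(A − λI):
  rank(A − (-4)·I) = 1, so dim ker(A − (-4)·I) = n − 1 = 2

Summary:
  λ = -4: algebraic multiplicity = 3, geometric multiplicity = 2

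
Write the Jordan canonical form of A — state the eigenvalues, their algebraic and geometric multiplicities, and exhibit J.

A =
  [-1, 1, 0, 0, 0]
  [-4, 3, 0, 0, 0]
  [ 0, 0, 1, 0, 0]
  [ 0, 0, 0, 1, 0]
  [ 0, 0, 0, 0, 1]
J_2(1) ⊕ J_1(1) ⊕ J_1(1) ⊕ J_1(1)

The characteristic polynomial is
  det(x·I − A) = x^5 - 5*x^4 + 10*x^3 - 10*x^2 + 5*x - 1 = (x - 1)^5

Eigenvalues and multiplicities (the geometric multiplicity of λ is n − rank(A − λI), which equals the number of Jordan blocks for λ):
  λ = 1: algebraic multiplicity = 5, geometric multiplicity = 4

Determining the block sizes for each eigenvalue:
  λ = 1: 4 blocks summing to 5 forces exactly one block of size 2 and the rest size 1 → block sizes [2, 1, 1, 1]

Assembling the blocks gives a Jordan form
J =
  [1, 1, 0, 0, 0]
  [0, 1, 0, 0, 0]
  [0, 0, 1, 0, 0]
  [0, 0, 0, 1, 0]
  [0, 0, 0, 0, 1]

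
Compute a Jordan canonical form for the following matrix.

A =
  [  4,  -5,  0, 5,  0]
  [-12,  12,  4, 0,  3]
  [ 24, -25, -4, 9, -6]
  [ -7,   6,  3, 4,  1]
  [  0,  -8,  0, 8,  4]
J_3(4) ⊕ J_2(4)

The characteristic polynomial is
  det(x·I − A) = x^5 - 20*x^4 + 160*x^3 - 640*x^2 + 1280*x - 1024 = (x - 4)^5

Eigenvalues and multiplicities (the geometric multiplicity of λ is n − rank(A − λI), which equals the number of Jordan blocks for λ):
  λ = 4: algebraic multiplicity = 5, geometric multiplicity = 2

Determining the block sizes for each eigenvalue:
  λ = 4: with am = 5 and gm = 2, the partition is not yet determined (e.g. several partitions of 5 into 2 parts exist). Let N = A − (4)·I. Computing rank(N^1) = 3, rank(N^2) = 1, rank(N^3) = 0; the number of blocks of size ≥ j is rank(N^{j−1}) − rank(N^j), giving [2, 2, 1]. So we have 1 block(s) of size 3, 1 block(s) of size 2 → block sizes [3, 2]

Assembling the blocks gives a Jordan form
J =
  [4, 1, 0, 0, 0]
  [0, 4, 1, 0, 0]
  [0, 0, 4, 0, 0]
  [0, 0, 0, 4, 1]
  [0, 0, 0, 0, 4]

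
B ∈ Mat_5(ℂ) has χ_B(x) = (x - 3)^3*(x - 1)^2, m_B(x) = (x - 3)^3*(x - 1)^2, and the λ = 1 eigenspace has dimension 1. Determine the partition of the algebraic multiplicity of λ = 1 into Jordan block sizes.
Block sizes for λ = 1: [2]

Step 1 — from the characteristic polynomial, algebraic multiplicity of λ = 1 is 2. From dim ker(B − (1)·I) = 1, there are exactly 1 Jordan blocks for λ = 1.
Step 2 — from the minimal polynomial, the factor (x − 1)^2 tells us the largest block for λ = 1 has size 2.
Step 3 — with total size 2, 1 blocks, and largest block 2, the block sizes (in nonincreasing order) are [2].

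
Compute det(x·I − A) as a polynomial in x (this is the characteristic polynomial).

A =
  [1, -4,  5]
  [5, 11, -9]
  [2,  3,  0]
x^3 - 12*x^2 + 48*x - 64

Expanding det(x·I − A) (e.g. by cofactor expansion or by noting that A is similar to its Jordan form J, which has the same characteristic polynomial as A) gives
  χ_A(x) = x^3 - 12*x^2 + 48*x - 64
which factors as (x - 4)^3. The eigenvalues (with algebraic multiplicities) are λ = 4 with multiplicity 3.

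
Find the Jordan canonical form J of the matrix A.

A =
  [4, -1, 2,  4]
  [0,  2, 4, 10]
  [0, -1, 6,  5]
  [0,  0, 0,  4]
J_2(4) ⊕ J_2(4)

The characteristic polynomial is
  det(x·I − A) = x^4 - 16*x^3 + 96*x^2 - 256*x + 256 = (x - 4)^4

Eigenvalues and multiplicities (the geometric multiplicity of λ is n − rank(A − λI), which equals the number of Jordan blocks for λ):
  λ = 4: algebraic multiplicity = 4, geometric multiplicity = 2

Determining the block sizes for each eigenvalue:
  λ = 4: with am = 4 and gm = 2, the partition is not yet determined (e.g. several partitions of 4 into 2 parts exist). Let N = A − (4)·I. Computing rank(N^1) = 2, rank(N^2) = 0; the number of blocks of size ≥ j is rank(N^{j−1}) − rank(N^j), giving [2, 2]. So we have 2 block(s) of size 2 → block sizes [2, 2]

Assembling the blocks gives a Jordan form
J =
  [4, 1, 0, 0]
  [0, 4, 0, 0]
  [0, 0, 4, 1]
  [0, 0, 0, 4]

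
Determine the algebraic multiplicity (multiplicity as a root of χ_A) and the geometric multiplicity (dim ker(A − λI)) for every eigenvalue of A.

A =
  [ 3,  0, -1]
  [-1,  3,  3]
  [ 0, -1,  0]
λ = 2: alg = 3, geom = 1

Step 1 — factor the characteristic polynomial to read off the algebraic multiplicities:
  χ_A(x) = (x - 2)^3

Step 2 — compute geometric multiplicities via the rank-nullity identity g(λ) = n − rank(A − λI):
  rank(A − (2)·I) = 2, so dim ker(A − (2)·I) = n − 2 = 1

Summary:
  λ = 2: algebraic multiplicity = 3, geometric multiplicity = 1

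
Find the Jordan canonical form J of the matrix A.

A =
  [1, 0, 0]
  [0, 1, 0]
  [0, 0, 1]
J_1(1) ⊕ J_1(1) ⊕ J_1(1)

The characteristic polynomial is
  det(x·I − A) = x^3 - 3*x^2 + 3*x - 1 = (x - 1)^3

Eigenvalues and multiplicities (the geometric multiplicity of λ is n − rank(A − λI), which equals the number of Jordan blocks for λ):
  λ = 1: algebraic multiplicity = 3, geometric multiplicity = 3

Determining the block sizes for each eigenvalue:
  λ = 1: gm = am = 3, so every block has size 1 → block sizes [1, 1, 1]

Assembling the blocks gives a Jordan form
J =
  [1, 0, 0]
  [0, 1, 0]
  [0, 0, 1]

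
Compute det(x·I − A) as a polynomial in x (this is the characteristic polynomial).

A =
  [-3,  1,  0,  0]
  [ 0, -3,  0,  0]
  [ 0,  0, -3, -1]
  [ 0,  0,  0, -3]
x^4 + 12*x^3 + 54*x^2 + 108*x + 81

Expanding det(x·I − A) (e.g. by cofactor expansion or by noting that A is similar to its Jordan form J, which has the same characteristic polynomial as A) gives
  χ_A(x) = x^4 + 12*x^3 + 54*x^2 + 108*x + 81
which factors as (x + 3)^4. The eigenvalues (with algebraic multiplicities) are λ = -3 with multiplicity 4.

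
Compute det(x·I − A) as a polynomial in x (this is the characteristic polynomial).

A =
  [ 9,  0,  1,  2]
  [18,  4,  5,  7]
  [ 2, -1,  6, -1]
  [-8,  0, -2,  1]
x^4 - 20*x^3 + 150*x^2 - 500*x + 625

Expanding det(x·I − A) (e.g. by cofactor expansion or by noting that A is similar to its Jordan form J, which has the same characteristic polynomial as A) gives
  χ_A(x) = x^4 - 20*x^3 + 150*x^2 - 500*x + 625
which factors as (x - 5)^4. The eigenvalues (with algebraic multiplicities) are λ = 5 with multiplicity 4.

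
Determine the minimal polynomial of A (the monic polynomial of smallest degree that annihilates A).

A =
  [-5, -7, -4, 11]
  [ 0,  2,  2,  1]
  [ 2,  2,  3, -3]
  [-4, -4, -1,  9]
x^4 - 9*x^3 + 30*x^2 - 44*x + 24

The characteristic polynomial is χ_A(x) = (x - 3)*(x - 2)^3, so the eigenvalues are known. The minimal polynomial is
  m_A(x) = Π_λ (x − λ)^{k_λ}
where k_λ is the size of the *largest* Jordan block for λ (equivalently, the smallest k with (A − λI)^k v = 0 for every generalised eigenvector v of λ).

  λ = 2: largest Jordan block has size 3, contributing (x − 2)^3
  λ = 3: largest Jordan block has size 1, contributing (x − 3)

So m_A(x) = (x - 3)*(x - 2)^3 = x^4 - 9*x^3 + 30*x^2 - 44*x + 24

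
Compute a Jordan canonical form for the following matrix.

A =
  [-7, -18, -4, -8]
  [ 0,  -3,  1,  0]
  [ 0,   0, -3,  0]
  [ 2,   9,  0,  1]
J_3(-3) ⊕ J_1(-3)

The characteristic polynomial is
  det(x·I − A) = x^4 + 12*x^3 + 54*x^2 + 108*x + 81 = (x + 3)^4

Eigenvalues and multiplicities (the geometric multiplicity of λ is n − rank(A − λI), which equals the number of Jordan blocks for λ):
  λ = -3: algebraic multiplicity = 4, geometric multiplicity = 2

Determining the block sizes for each eigenvalue:
  λ = -3: with am = 4 and gm = 2, the partition is not yet determined (e.g. several partitions of 4 into 2 parts exist). Let N = A − (-3)·I. Computing rank(N^1) = 2, rank(N^2) = 1, rank(N^3) = 0; the number of blocks of size ≥ j is rank(N^{j−1}) − rank(N^j), giving [2, 1, 1]. So we have 1 block(s) of size 3, 1 block(s) of size 1 → block sizes [3, 1]

Assembling the blocks gives a Jordan form
J =
  [-3,  1,  0,  0]
  [ 0, -3,  1,  0]
  [ 0,  0, -3,  0]
  [ 0,  0,  0, -3]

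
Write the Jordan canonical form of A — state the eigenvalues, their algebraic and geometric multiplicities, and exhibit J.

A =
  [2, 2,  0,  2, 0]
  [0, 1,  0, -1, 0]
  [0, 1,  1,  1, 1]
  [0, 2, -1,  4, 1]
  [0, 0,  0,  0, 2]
J_3(2) ⊕ J_1(2) ⊕ J_1(2)

The characteristic polynomial is
  det(x·I − A) = x^5 - 10*x^4 + 40*x^3 - 80*x^2 + 80*x - 32 = (x - 2)^5

Eigenvalues and multiplicities (the geometric multiplicity of λ is n − rank(A − λI), which equals the number of Jordan blocks for λ):
  λ = 2: algebraic multiplicity = 5, geometric multiplicity = 3

Determining the block sizes for each eigenvalue:
  λ = 2: with am = 5 and gm = 3, the partition is not yet determined (e.g. several partitions of 5 into 3 parts exist). Let N = A − (2)·I. Computing rank(N^1) = 2, rank(N^2) = 1, rank(N^3) = 0; the number of blocks of size ≥ j is rank(N^{j−1}) − rank(N^j), giving [3, 1, 1]. So we have 1 block(s) of size 3, 2 block(s) of size 1 → block sizes [3, 1, 1]

Assembling the blocks gives a Jordan form
J =
  [2, 1, 0, 0, 0]
  [0, 2, 1, 0, 0]
  [0, 0, 2, 0, 0]
  [0, 0, 0, 2, 0]
  [0, 0, 0, 0, 2]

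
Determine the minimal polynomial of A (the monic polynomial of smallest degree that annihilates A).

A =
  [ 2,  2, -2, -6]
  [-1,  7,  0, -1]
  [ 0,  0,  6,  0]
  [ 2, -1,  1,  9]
x^3 - 18*x^2 + 108*x - 216

The characteristic polynomial is χ_A(x) = (x - 6)^4, so the eigenvalues are known. The minimal polynomial is
  m_A(x) = Π_λ (x − λ)^{k_λ}
where k_λ is the size of the *largest* Jordan block for λ (equivalently, the smallest k with (A − λI)^k v = 0 for every generalised eigenvector v of λ).

  λ = 6: largest Jordan block has size 3, contributing (x − 6)^3

So m_A(x) = (x - 6)^3 = x^3 - 18*x^2 + 108*x - 216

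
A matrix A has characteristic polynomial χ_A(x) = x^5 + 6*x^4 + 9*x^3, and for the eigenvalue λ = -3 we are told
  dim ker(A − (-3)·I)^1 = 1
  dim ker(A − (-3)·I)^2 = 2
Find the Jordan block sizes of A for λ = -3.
Block sizes for λ = -3: [2]

From the dimensions of kernels of powers, the number of Jordan blocks of size at least j is d_j − d_{j−1} where d_j = dim ker(N^j) (with d_0 = 0). Computing the differences gives [1, 1].
The number of blocks of size exactly k is (#blocks of size ≥ k) − (#blocks of size ≥ k + 1), so the partition is: 1 block(s) of size 2.
In nonincreasing order the block sizes are [2].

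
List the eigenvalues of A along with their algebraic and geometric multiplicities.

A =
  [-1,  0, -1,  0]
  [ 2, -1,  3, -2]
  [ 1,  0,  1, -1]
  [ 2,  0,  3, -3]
λ = -1: alg = 4, geom = 2

Step 1 — factor the characteristic polynomial to read off the algebraic multiplicities:
  χ_A(x) = (x + 1)^4

Step 2 — compute geometric multiplicities via the rank-nullity identity g(λ) = n − rank(A − λI):
  rank(A − (-1)·I) = 2, so dim ker(A − (-1)·I) = n − 2 = 2

Summary:
  λ = -1: algebraic multiplicity = 4, geometric multiplicity = 2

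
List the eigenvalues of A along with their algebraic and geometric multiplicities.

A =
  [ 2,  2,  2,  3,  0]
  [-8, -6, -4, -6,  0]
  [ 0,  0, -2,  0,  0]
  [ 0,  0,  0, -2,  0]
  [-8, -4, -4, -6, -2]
λ = -2: alg = 5, geom = 4

Step 1 — factor the characteristic polynomial to read off the algebraic multiplicities:
  χ_A(x) = (x + 2)^5

Step 2 — compute geometric multiplicities via the rank-nullity identity g(λ) = n − rank(A − λI):
  rank(A − (-2)·I) = 1, so dim ker(A − (-2)·I) = n − 1 = 4

Summary:
  λ = -2: algebraic multiplicity = 5, geometric multiplicity = 4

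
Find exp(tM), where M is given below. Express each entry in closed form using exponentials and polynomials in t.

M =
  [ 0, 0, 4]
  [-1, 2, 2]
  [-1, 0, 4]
e^{tM} =
  [-2*t*exp(2*t) + exp(2*t), 0, 4*t*exp(2*t)]
  [-t*exp(2*t), exp(2*t), 2*t*exp(2*t)]
  [-t*exp(2*t), 0, 2*t*exp(2*t) + exp(2*t)]

Strategy: write M = P · J · P⁻¹ where J is a Jordan canonical form, so e^{tM} = P · e^{tJ} · P⁻¹, and e^{tJ} can be computed block-by-block.

M has Jordan form
J =
  [2, 1, 0]
  [0, 2, 0]
  [0, 0, 2]
(up to reordering of blocks).

Per-block formulas:
  For a 1×1 block at λ = 2: exp(t · [2]) = [e^(2t)].
  For a 2×2 Jordan block J_2(2): exp(t · J_2(2)) = e^(2t)·(I + t·N), where N is the 2×2 nilpotent shift.

After assembling e^{tJ} and conjugating by P, we get:

e^{tM} =
  [-2*t*exp(2*t) + exp(2*t), 0, 4*t*exp(2*t)]
  [-t*exp(2*t), exp(2*t), 2*t*exp(2*t)]
  [-t*exp(2*t), 0, 2*t*exp(2*t) + exp(2*t)]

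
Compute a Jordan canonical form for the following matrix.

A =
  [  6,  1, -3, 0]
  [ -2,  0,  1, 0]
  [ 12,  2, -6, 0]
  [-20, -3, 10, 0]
J_3(0) ⊕ J_1(0)

The characteristic polynomial is
  det(x·I − A) = x^4

Eigenvalues and multiplicities (the geometric multiplicity of λ is n − rank(A − λI), which equals the number of Jordan blocks for λ):
  λ = 0: algebraic multiplicity = 4, geometric multiplicity = 2

Determining the block sizes for each eigenvalue:
  λ = 0: with am = 4 and gm = 2, the partition is not yet determined (e.g. several partitions of 4 into 2 parts exist). Let N = A − (0)·I. Computing rank(N^1) = 2, rank(N^2) = 1, rank(N^3) = 0; the number of blocks of size ≥ j is rank(N^{j−1}) − rank(N^j), giving [2, 1, 1]. So we have 1 block(s) of size 3, 1 block(s) of size 1 → block sizes [3, 1]

Assembling the blocks gives a Jordan form
J =
  [0, 1, 0, 0]
  [0, 0, 1, 0]
  [0, 0, 0, 0]
  [0, 0, 0, 0]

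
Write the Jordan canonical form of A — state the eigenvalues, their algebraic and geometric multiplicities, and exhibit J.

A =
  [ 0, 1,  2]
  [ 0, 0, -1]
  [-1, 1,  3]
J_3(1)

The characteristic polynomial is
  det(x·I − A) = x^3 - 3*x^2 + 3*x - 1 = (x - 1)^3

Eigenvalues and multiplicities (the geometric multiplicity of λ is n − rank(A − λI), which equals the number of Jordan blocks for λ):
  λ = 1: algebraic multiplicity = 3, geometric multiplicity = 1

Determining the block sizes for each eigenvalue:
  λ = 1: one block (gm = 1), so the single block has size am = 3 → block sizes [3]

Assembling the blocks gives a Jordan form
J =
  [1, 1, 0]
  [0, 1, 1]
  [0, 0, 1]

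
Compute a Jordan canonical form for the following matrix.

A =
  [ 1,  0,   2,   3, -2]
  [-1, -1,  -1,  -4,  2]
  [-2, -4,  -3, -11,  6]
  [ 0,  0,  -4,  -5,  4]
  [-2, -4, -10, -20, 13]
J_2(1) ⊕ J_2(1) ⊕ J_1(1)

The characteristic polynomial is
  det(x·I − A) = x^5 - 5*x^4 + 10*x^3 - 10*x^2 + 5*x - 1 = (x - 1)^5

Eigenvalues and multiplicities (the geometric multiplicity of λ is n − rank(A − λI), which equals the number of Jordan blocks for λ):
  λ = 1: algebraic multiplicity = 5, geometric multiplicity = 3

Determining the block sizes for each eigenvalue:
  λ = 1: with am = 5 and gm = 3, the partition is not yet determined (e.g. several partitions of 5 into 3 parts exist). Let N = A − (1)·I. Computing rank(N^1) = 2, rank(N^2) = 0; the number of blocks of size ≥ j is rank(N^{j−1}) − rank(N^j), giving [3, 2]. So we have 2 block(s) of size 2, 1 block(s) of size 1 → block sizes [2, 2, 1]

Assembling the blocks gives a Jordan form
J =
  [1, 1, 0, 0, 0]
  [0, 1, 0, 0, 0]
  [0, 0, 1, 1, 0]
  [0, 0, 0, 1, 0]
  [0, 0, 0, 0, 1]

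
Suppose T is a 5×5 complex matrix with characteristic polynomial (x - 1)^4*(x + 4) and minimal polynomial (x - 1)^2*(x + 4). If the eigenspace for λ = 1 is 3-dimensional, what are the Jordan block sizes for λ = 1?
Block sizes for λ = 1: [2, 1, 1]

Step 1 — from the characteristic polynomial, algebraic multiplicity of λ = 1 is 4. From dim ker(T − (1)·I) = 3, there are exactly 3 Jordan blocks for λ = 1.
Step 2 — from the minimal polynomial, the factor (x − 1)^2 tells us the largest block for λ = 1 has size 2.
Step 3 — with total size 4, 3 blocks, and largest block 2, the block sizes (in nonincreasing order) are [2, 1, 1].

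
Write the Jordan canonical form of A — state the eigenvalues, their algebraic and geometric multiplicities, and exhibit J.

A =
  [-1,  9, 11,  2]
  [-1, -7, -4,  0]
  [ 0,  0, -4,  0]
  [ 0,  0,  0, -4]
J_3(-4) ⊕ J_1(-4)

The characteristic polynomial is
  det(x·I − A) = x^4 + 16*x^3 + 96*x^2 + 256*x + 256 = (x + 4)^4

Eigenvalues and multiplicities (the geometric multiplicity of λ is n − rank(A − λI), which equals the number of Jordan blocks for λ):
  λ = -4: algebraic multiplicity = 4, geometric multiplicity = 2

Determining the block sizes for each eigenvalue:
  λ = -4: with am = 4 and gm = 2, the partition is not yet determined (e.g. several partitions of 4 into 2 parts exist). Let N = A − (-4)·I. Computing rank(N^1) = 2, rank(N^2) = 1, rank(N^3) = 0; the number of blocks of size ≥ j is rank(N^{j−1}) − rank(N^j), giving [2, 1, 1]. So we have 1 block(s) of size 3, 1 block(s) of size 1 → block sizes [3, 1]

Assembling the blocks gives a Jordan form
J =
  [-4,  1,  0,  0]
  [ 0, -4,  1,  0]
  [ 0,  0, -4,  0]
  [ 0,  0,  0, -4]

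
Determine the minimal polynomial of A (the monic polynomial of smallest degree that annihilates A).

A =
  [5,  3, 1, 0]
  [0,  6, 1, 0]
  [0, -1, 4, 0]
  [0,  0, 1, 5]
x^3 - 15*x^2 + 75*x - 125

The characteristic polynomial is χ_A(x) = (x - 5)^4, so the eigenvalues are known. The minimal polynomial is
  m_A(x) = Π_λ (x − λ)^{k_λ}
where k_λ is the size of the *largest* Jordan block for λ (equivalently, the smallest k with (A − λI)^k v = 0 for every generalised eigenvector v of λ).

  λ = 5: largest Jordan block has size 3, contributing (x − 5)^3

So m_A(x) = (x - 5)^3 = x^3 - 15*x^2 + 75*x - 125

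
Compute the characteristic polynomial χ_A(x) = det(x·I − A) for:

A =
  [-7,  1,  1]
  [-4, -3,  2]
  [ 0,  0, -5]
x^3 + 15*x^2 + 75*x + 125

Expanding det(x·I − A) (e.g. by cofactor expansion or by noting that A is similar to its Jordan form J, which has the same characteristic polynomial as A) gives
  χ_A(x) = x^3 + 15*x^2 + 75*x + 125
which factors as (x + 5)^3. The eigenvalues (with algebraic multiplicities) are λ = -5 with multiplicity 3.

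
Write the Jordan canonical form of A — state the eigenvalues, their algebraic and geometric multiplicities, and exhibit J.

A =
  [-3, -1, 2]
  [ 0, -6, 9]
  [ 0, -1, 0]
J_3(-3)

The characteristic polynomial is
  det(x·I − A) = x^3 + 9*x^2 + 27*x + 27 = (x + 3)^3

Eigenvalues and multiplicities (the geometric multiplicity of λ is n − rank(A − λI), which equals the number of Jordan blocks for λ):
  λ = -3: algebraic multiplicity = 3, geometric multiplicity = 1

Determining the block sizes for each eigenvalue:
  λ = -3: one block (gm = 1), so the single block has size am = 3 → block sizes [3]

Assembling the blocks gives a Jordan form
J =
  [-3,  1,  0]
  [ 0, -3,  1]
  [ 0,  0, -3]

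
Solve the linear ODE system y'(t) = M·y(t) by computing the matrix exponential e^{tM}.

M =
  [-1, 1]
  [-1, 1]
e^{tM} =
  [1 - t, t]
  [-t, t + 1]

Strategy: write M = P · J · P⁻¹ where J is a Jordan canonical form, so e^{tM} = P · e^{tJ} · P⁻¹, and e^{tJ} can be computed block-by-block.

M has Jordan form
J =
  [0, 1]
  [0, 0]
(up to reordering of blocks).

Per-block formulas:
  For a 2×2 Jordan block J_2(0): exp(t · J_2(0)) = e^(0t)·(I + t·N), where N is the 2×2 nilpotent shift.

After assembling e^{tJ} and conjugating by P, we get:

e^{tM} =
  [1 - t, t]
  [-t, t + 1]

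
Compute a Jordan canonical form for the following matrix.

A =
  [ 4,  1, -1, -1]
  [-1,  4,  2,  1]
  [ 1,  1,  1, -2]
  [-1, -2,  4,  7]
J_3(4) ⊕ J_1(4)

The characteristic polynomial is
  det(x·I − A) = x^4 - 16*x^3 + 96*x^2 - 256*x + 256 = (x - 4)^4

Eigenvalues and multiplicities (the geometric multiplicity of λ is n − rank(A − λI), which equals the number of Jordan blocks for λ):
  λ = 4: algebraic multiplicity = 4, geometric multiplicity = 2

Determining the block sizes for each eigenvalue:
  λ = 4: with am = 4 and gm = 2, the partition is not yet determined (e.g. several partitions of 4 into 2 parts exist). Let N = A − (4)·I. Computing rank(N^1) = 2, rank(N^2) = 1, rank(N^3) = 0; the number of blocks of size ≥ j is rank(N^{j−1}) − rank(N^j), giving [2, 1, 1]. So we have 1 block(s) of size 3, 1 block(s) of size 1 → block sizes [3, 1]

Assembling the blocks gives a Jordan form
J =
  [4, 1, 0, 0]
  [0, 4, 1, 0]
  [0, 0, 4, 0]
  [0, 0, 0, 4]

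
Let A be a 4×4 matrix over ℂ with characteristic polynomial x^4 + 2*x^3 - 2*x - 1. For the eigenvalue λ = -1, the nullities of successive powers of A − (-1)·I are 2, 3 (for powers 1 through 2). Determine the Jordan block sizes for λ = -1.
Block sizes for λ = -1: [2, 1]

From the dimensions of kernels of powers, the number of Jordan blocks of size at least j is d_j − d_{j−1} where d_j = dim ker(N^j) (with d_0 = 0). Computing the differences gives [2, 1].
The number of blocks of size exactly k is (#blocks of size ≥ k) − (#blocks of size ≥ k + 1), so the partition is: 1 block(s) of size 1, 1 block(s) of size 2.
In nonincreasing order the block sizes are [2, 1].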